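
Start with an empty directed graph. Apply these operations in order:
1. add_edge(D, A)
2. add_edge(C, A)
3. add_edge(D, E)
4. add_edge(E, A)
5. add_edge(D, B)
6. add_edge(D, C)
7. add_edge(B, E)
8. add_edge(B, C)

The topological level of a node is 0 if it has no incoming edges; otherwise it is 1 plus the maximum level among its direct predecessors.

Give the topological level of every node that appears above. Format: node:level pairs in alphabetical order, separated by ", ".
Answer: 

Answer: A:3, B:1, C:2, D:0, E:2

Derivation:
Op 1: add_edge(D, A). Edges now: 1
Op 2: add_edge(C, A). Edges now: 2
Op 3: add_edge(D, E). Edges now: 3
Op 4: add_edge(E, A). Edges now: 4
Op 5: add_edge(D, B). Edges now: 5
Op 6: add_edge(D, C). Edges now: 6
Op 7: add_edge(B, E). Edges now: 7
Op 8: add_edge(B, C). Edges now: 8
Compute levels (Kahn BFS):
  sources (in-degree 0): D
  process D: level=0
    D->A: in-degree(A)=2, level(A)>=1
    D->B: in-degree(B)=0, level(B)=1, enqueue
    D->C: in-degree(C)=1, level(C)>=1
    D->E: in-degree(E)=1, level(E)>=1
  process B: level=1
    B->C: in-degree(C)=0, level(C)=2, enqueue
    B->E: in-degree(E)=0, level(E)=2, enqueue
  process C: level=2
    C->A: in-degree(A)=1, level(A)>=3
  process E: level=2
    E->A: in-degree(A)=0, level(A)=3, enqueue
  process A: level=3
All levels: A:3, B:1, C:2, D:0, E:2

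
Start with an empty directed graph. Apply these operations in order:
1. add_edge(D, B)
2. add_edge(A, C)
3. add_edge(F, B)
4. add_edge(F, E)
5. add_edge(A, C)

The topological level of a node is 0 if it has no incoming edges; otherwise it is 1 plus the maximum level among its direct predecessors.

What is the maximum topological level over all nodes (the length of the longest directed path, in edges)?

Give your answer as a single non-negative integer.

Answer: 1

Derivation:
Op 1: add_edge(D, B). Edges now: 1
Op 2: add_edge(A, C). Edges now: 2
Op 3: add_edge(F, B). Edges now: 3
Op 4: add_edge(F, E). Edges now: 4
Op 5: add_edge(A, C) (duplicate, no change). Edges now: 4
Compute levels (Kahn BFS):
  sources (in-degree 0): A, D, F
  process A: level=0
    A->C: in-degree(C)=0, level(C)=1, enqueue
  process D: level=0
    D->B: in-degree(B)=1, level(B)>=1
  process F: level=0
    F->B: in-degree(B)=0, level(B)=1, enqueue
    F->E: in-degree(E)=0, level(E)=1, enqueue
  process C: level=1
  process B: level=1
  process E: level=1
All levels: A:0, B:1, C:1, D:0, E:1, F:0
max level = 1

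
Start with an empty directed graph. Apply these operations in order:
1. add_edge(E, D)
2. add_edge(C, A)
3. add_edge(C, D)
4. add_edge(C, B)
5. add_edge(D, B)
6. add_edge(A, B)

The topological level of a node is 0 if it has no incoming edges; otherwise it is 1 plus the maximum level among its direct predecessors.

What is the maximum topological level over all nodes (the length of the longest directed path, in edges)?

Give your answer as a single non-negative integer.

Op 1: add_edge(E, D). Edges now: 1
Op 2: add_edge(C, A). Edges now: 2
Op 3: add_edge(C, D). Edges now: 3
Op 4: add_edge(C, B). Edges now: 4
Op 5: add_edge(D, B). Edges now: 5
Op 6: add_edge(A, B). Edges now: 6
Compute levels (Kahn BFS):
  sources (in-degree 0): C, E
  process C: level=0
    C->A: in-degree(A)=0, level(A)=1, enqueue
    C->B: in-degree(B)=2, level(B)>=1
    C->D: in-degree(D)=1, level(D)>=1
  process E: level=0
    E->D: in-degree(D)=0, level(D)=1, enqueue
  process A: level=1
    A->B: in-degree(B)=1, level(B)>=2
  process D: level=1
    D->B: in-degree(B)=0, level(B)=2, enqueue
  process B: level=2
All levels: A:1, B:2, C:0, D:1, E:0
max level = 2

Answer: 2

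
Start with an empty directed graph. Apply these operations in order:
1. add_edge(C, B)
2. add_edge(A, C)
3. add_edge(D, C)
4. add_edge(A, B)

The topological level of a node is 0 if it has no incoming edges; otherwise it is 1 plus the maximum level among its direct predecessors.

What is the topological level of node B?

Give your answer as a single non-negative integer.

Answer: 2

Derivation:
Op 1: add_edge(C, B). Edges now: 1
Op 2: add_edge(A, C). Edges now: 2
Op 3: add_edge(D, C). Edges now: 3
Op 4: add_edge(A, B). Edges now: 4
Compute levels (Kahn BFS):
  sources (in-degree 0): A, D
  process A: level=0
    A->B: in-degree(B)=1, level(B)>=1
    A->C: in-degree(C)=1, level(C)>=1
  process D: level=0
    D->C: in-degree(C)=0, level(C)=1, enqueue
  process C: level=1
    C->B: in-degree(B)=0, level(B)=2, enqueue
  process B: level=2
All levels: A:0, B:2, C:1, D:0
level(B) = 2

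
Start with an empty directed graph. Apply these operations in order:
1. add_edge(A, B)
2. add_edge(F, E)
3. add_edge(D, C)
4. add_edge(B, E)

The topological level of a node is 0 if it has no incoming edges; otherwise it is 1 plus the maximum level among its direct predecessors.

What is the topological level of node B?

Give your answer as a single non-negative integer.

Answer: 1

Derivation:
Op 1: add_edge(A, B). Edges now: 1
Op 2: add_edge(F, E). Edges now: 2
Op 3: add_edge(D, C). Edges now: 3
Op 4: add_edge(B, E). Edges now: 4
Compute levels (Kahn BFS):
  sources (in-degree 0): A, D, F
  process A: level=0
    A->B: in-degree(B)=0, level(B)=1, enqueue
  process D: level=0
    D->C: in-degree(C)=0, level(C)=1, enqueue
  process F: level=0
    F->E: in-degree(E)=1, level(E)>=1
  process B: level=1
    B->E: in-degree(E)=0, level(E)=2, enqueue
  process C: level=1
  process E: level=2
All levels: A:0, B:1, C:1, D:0, E:2, F:0
level(B) = 1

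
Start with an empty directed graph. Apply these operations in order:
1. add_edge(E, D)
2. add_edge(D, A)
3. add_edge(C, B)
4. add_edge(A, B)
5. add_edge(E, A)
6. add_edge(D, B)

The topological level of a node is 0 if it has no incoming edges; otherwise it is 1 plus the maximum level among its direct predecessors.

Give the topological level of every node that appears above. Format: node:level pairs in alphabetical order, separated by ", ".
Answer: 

Answer: A:2, B:3, C:0, D:1, E:0

Derivation:
Op 1: add_edge(E, D). Edges now: 1
Op 2: add_edge(D, A). Edges now: 2
Op 3: add_edge(C, B). Edges now: 3
Op 4: add_edge(A, B). Edges now: 4
Op 5: add_edge(E, A). Edges now: 5
Op 6: add_edge(D, B). Edges now: 6
Compute levels (Kahn BFS):
  sources (in-degree 0): C, E
  process C: level=0
    C->B: in-degree(B)=2, level(B)>=1
  process E: level=0
    E->A: in-degree(A)=1, level(A)>=1
    E->D: in-degree(D)=0, level(D)=1, enqueue
  process D: level=1
    D->A: in-degree(A)=0, level(A)=2, enqueue
    D->B: in-degree(B)=1, level(B)>=2
  process A: level=2
    A->B: in-degree(B)=0, level(B)=3, enqueue
  process B: level=3
All levels: A:2, B:3, C:0, D:1, E:0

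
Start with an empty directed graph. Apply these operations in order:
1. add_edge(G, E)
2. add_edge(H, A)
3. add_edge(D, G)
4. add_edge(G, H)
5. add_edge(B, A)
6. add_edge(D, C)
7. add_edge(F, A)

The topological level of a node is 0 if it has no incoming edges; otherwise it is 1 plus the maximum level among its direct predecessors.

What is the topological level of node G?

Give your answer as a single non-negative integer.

Op 1: add_edge(G, E). Edges now: 1
Op 2: add_edge(H, A). Edges now: 2
Op 3: add_edge(D, G). Edges now: 3
Op 4: add_edge(G, H). Edges now: 4
Op 5: add_edge(B, A). Edges now: 5
Op 6: add_edge(D, C). Edges now: 6
Op 7: add_edge(F, A). Edges now: 7
Compute levels (Kahn BFS):
  sources (in-degree 0): B, D, F
  process B: level=0
    B->A: in-degree(A)=2, level(A)>=1
  process D: level=0
    D->C: in-degree(C)=0, level(C)=1, enqueue
    D->G: in-degree(G)=0, level(G)=1, enqueue
  process F: level=0
    F->A: in-degree(A)=1, level(A)>=1
  process C: level=1
  process G: level=1
    G->E: in-degree(E)=0, level(E)=2, enqueue
    G->H: in-degree(H)=0, level(H)=2, enqueue
  process E: level=2
  process H: level=2
    H->A: in-degree(A)=0, level(A)=3, enqueue
  process A: level=3
All levels: A:3, B:0, C:1, D:0, E:2, F:0, G:1, H:2
level(G) = 1

Answer: 1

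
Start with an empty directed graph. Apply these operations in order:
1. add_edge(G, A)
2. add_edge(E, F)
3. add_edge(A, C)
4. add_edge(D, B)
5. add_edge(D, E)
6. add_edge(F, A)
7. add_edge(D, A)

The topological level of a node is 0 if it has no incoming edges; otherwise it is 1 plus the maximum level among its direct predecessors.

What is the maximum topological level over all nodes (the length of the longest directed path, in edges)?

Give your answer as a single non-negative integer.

Op 1: add_edge(G, A). Edges now: 1
Op 2: add_edge(E, F). Edges now: 2
Op 3: add_edge(A, C). Edges now: 3
Op 4: add_edge(D, B). Edges now: 4
Op 5: add_edge(D, E). Edges now: 5
Op 6: add_edge(F, A). Edges now: 6
Op 7: add_edge(D, A). Edges now: 7
Compute levels (Kahn BFS):
  sources (in-degree 0): D, G
  process D: level=0
    D->A: in-degree(A)=2, level(A)>=1
    D->B: in-degree(B)=0, level(B)=1, enqueue
    D->E: in-degree(E)=0, level(E)=1, enqueue
  process G: level=0
    G->A: in-degree(A)=1, level(A)>=1
  process B: level=1
  process E: level=1
    E->F: in-degree(F)=0, level(F)=2, enqueue
  process F: level=2
    F->A: in-degree(A)=0, level(A)=3, enqueue
  process A: level=3
    A->C: in-degree(C)=0, level(C)=4, enqueue
  process C: level=4
All levels: A:3, B:1, C:4, D:0, E:1, F:2, G:0
max level = 4

Answer: 4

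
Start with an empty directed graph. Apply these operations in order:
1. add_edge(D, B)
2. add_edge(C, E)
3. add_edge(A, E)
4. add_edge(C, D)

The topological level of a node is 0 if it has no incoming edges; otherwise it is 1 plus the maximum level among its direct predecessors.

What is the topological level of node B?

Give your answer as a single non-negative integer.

Answer: 2

Derivation:
Op 1: add_edge(D, B). Edges now: 1
Op 2: add_edge(C, E). Edges now: 2
Op 3: add_edge(A, E). Edges now: 3
Op 4: add_edge(C, D). Edges now: 4
Compute levels (Kahn BFS):
  sources (in-degree 0): A, C
  process A: level=0
    A->E: in-degree(E)=1, level(E)>=1
  process C: level=0
    C->D: in-degree(D)=0, level(D)=1, enqueue
    C->E: in-degree(E)=0, level(E)=1, enqueue
  process D: level=1
    D->B: in-degree(B)=0, level(B)=2, enqueue
  process E: level=1
  process B: level=2
All levels: A:0, B:2, C:0, D:1, E:1
level(B) = 2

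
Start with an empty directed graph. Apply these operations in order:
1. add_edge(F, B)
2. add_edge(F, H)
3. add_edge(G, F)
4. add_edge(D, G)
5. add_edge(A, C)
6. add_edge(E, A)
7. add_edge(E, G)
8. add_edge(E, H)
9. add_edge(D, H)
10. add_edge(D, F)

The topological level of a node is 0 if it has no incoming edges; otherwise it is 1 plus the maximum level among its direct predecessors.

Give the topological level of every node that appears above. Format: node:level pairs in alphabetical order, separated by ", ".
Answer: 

Op 1: add_edge(F, B). Edges now: 1
Op 2: add_edge(F, H). Edges now: 2
Op 3: add_edge(G, F). Edges now: 3
Op 4: add_edge(D, G). Edges now: 4
Op 5: add_edge(A, C). Edges now: 5
Op 6: add_edge(E, A). Edges now: 6
Op 7: add_edge(E, G). Edges now: 7
Op 8: add_edge(E, H). Edges now: 8
Op 9: add_edge(D, H). Edges now: 9
Op 10: add_edge(D, F). Edges now: 10
Compute levels (Kahn BFS):
  sources (in-degree 0): D, E
  process D: level=0
    D->F: in-degree(F)=1, level(F)>=1
    D->G: in-degree(G)=1, level(G)>=1
    D->H: in-degree(H)=2, level(H)>=1
  process E: level=0
    E->A: in-degree(A)=0, level(A)=1, enqueue
    E->G: in-degree(G)=0, level(G)=1, enqueue
    E->H: in-degree(H)=1, level(H)>=1
  process A: level=1
    A->C: in-degree(C)=0, level(C)=2, enqueue
  process G: level=1
    G->F: in-degree(F)=0, level(F)=2, enqueue
  process C: level=2
  process F: level=2
    F->B: in-degree(B)=0, level(B)=3, enqueue
    F->H: in-degree(H)=0, level(H)=3, enqueue
  process B: level=3
  process H: level=3
All levels: A:1, B:3, C:2, D:0, E:0, F:2, G:1, H:3

Answer: A:1, B:3, C:2, D:0, E:0, F:2, G:1, H:3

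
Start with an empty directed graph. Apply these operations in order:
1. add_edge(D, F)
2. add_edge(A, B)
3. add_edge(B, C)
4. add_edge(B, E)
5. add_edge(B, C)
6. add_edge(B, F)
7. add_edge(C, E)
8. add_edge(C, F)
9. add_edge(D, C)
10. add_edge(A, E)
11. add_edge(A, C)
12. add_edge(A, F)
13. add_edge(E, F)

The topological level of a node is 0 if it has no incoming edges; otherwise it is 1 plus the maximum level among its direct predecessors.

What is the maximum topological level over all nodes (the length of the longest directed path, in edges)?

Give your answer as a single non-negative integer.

Answer: 4

Derivation:
Op 1: add_edge(D, F). Edges now: 1
Op 2: add_edge(A, B). Edges now: 2
Op 3: add_edge(B, C). Edges now: 3
Op 4: add_edge(B, E). Edges now: 4
Op 5: add_edge(B, C) (duplicate, no change). Edges now: 4
Op 6: add_edge(B, F). Edges now: 5
Op 7: add_edge(C, E). Edges now: 6
Op 8: add_edge(C, F). Edges now: 7
Op 9: add_edge(D, C). Edges now: 8
Op 10: add_edge(A, E). Edges now: 9
Op 11: add_edge(A, C). Edges now: 10
Op 12: add_edge(A, F). Edges now: 11
Op 13: add_edge(E, F). Edges now: 12
Compute levels (Kahn BFS):
  sources (in-degree 0): A, D
  process A: level=0
    A->B: in-degree(B)=0, level(B)=1, enqueue
    A->C: in-degree(C)=2, level(C)>=1
    A->E: in-degree(E)=2, level(E)>=1
    A->F: in-degree(F)=4, level(F)>=1
  process D: level=0
    D->C: in-degree(C)=1, level(C)>=1
    D->F: in-degree(F)=3, level(F)>=1
  process B: level=1
    B->C: in-degree(C)=0, level(C)=2, enqueue
    B->E: in-degree(E)=1, level(E)>=2
    B->F: in-degree(F)=2, level(F)>=2
  process C: level=2
    C->E: in-degree(E)=0, level(E)=3, enqueue
    C->F: in-degree(F)=1, level(F)>=3
  process E: level=3
    E->F: in-degree(F)=0, level(F)=4, enqueue
  process F: level=4
All levels: A:0, B:1, C:2, D:0, E:3, F:4
max level = 4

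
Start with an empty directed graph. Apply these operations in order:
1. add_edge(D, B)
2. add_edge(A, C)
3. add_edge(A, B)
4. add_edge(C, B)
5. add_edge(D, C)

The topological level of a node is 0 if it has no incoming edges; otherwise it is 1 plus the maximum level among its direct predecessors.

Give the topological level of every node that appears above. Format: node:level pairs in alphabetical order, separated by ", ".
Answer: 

Op 1: add_edge(D, B). Edges now: 1
Op 2: add_edge(A, C). Edges now: 2
Op 3: add_edge(A, B). Edges now: 3
Op 4: add_edge(C, B). Edges now: 4
Op 5: add_edge(D, C). Edges now: 5
Compute levels (Kahn BFS):
  sources (in-degree 0): A, D
  process A: level=0
    A->B: in-degree(B)=2, level(B)>=1
    A->C: in-degree(C)=1, level(C)>=1
  process D: level=0
    D->B: in-degree(B)=1, level(B)>=1
    D->C: in-degree(C)=0, level(C)=1, enqueue
  process C: level=1
    C->B: in-degree(B)=0, level(B)=2, enqueue
  process B: level=2
All levels: A:0, B:2, C:1, D:0

Answer: A:0, B:2, C:1, D:0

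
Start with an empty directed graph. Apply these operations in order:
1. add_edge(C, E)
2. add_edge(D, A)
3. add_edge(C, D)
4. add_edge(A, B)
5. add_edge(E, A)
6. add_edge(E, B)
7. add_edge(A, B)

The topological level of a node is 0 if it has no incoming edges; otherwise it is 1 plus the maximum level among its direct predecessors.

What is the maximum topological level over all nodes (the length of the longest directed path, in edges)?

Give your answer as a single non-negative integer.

Op 1: add_edge(C, E). Edges now: 1
Op 2: add_edge(D, A). Edges now: 2
Op 3: add_edge(C, D). Edges now: 3
Op 4: add_edge(A, B). Edges now: 4
Op 5: add_edge(E, A). Edges now: 5
Op 6: add_edge(E, B). Edges now: 6
Op 7: add_edge(A, B) (duplicate, no change). Edges now: 6
Compute levels (Kahn BFS):
  sources (in-degree 0): C
  process C: level=0
    C->D: in-degree(D)=0, level(D)=1, enqueue
    C->E: in-degree(E)=0, level(E)=1, enqueue
  process D: level=1
    D->A: in-degree(A)=1, level(A)>=2
  process E: level=1
    E->A: in-degree(A)=0, level(A)=2, enqueue
    E->B: in-degree(B)=1, level(B)>=2
  process A: level=2
    A->B: in-degree(B)=0, level(B)=3, enqueue
  process B: level=3
All levels: A:2, B:3, C:0, D:1, E:1
max level = 3

Answer: 3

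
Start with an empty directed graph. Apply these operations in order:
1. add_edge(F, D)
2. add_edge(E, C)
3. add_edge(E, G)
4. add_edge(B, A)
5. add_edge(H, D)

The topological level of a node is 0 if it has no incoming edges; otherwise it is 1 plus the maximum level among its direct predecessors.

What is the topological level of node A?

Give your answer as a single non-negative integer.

Answer: 1

Derivation:
Op 1: add_edge(F, D). Edges now: 1
Op 2: add_edge(E, C). Edges now: 2
Op 3: add_edge(E, G). Edges now: 3
Op 4: add_edge(B, A). Edges now: 4
Op 5: add_edge(H, D). Edges now: 5
Compute levels (Kahn BFS):
  sources (in-degree 0): B, E, F, H
  process B: level=0
    B->A: in-degree(A)=0, level(A)=1, enqueue
  process E: level=0
    E->C: in-degree(C)=0, level(C)=1, enqueue
    E->G: in-degree(G)=0, level(G)=1, enqueue
  process F: level=0
    F->D: in-degree(D)=1, level(D)>=1
  process H: level=0
    H->D: in-degree(D)=0, level(D)=1, enqueue
  process A: level=1
  process C: level=1
  process G: level=1
  process D: level=1
All levels: A:1, B:0, C:1, D:1, E:0, F:0, G:1, H:0
level(A) = 1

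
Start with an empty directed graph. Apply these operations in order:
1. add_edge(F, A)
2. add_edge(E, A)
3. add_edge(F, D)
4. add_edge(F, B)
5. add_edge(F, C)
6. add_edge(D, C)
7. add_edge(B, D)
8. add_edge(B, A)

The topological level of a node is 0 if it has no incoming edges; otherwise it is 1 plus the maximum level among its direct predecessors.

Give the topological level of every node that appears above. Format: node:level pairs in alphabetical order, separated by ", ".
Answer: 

Answer: A:2, B:1, C:3, D:2, E:0, F:0

Derivation:
Op 1: add_edge(F, A). Edges now: 1
Op 2: add_edge(E, A). Edges now: 2
Op 3: add_edge(F, D). Edges now: 3
Op 4: add_edge(F, B). Edges now: 4
Op 5: add_edge(F, C). Edges now: 5
Op 6: add_edge(D, C). Edges now: 6
Op 7: add_edge(B, D). Edges now: 7
Op 8: add_edge(B, A). Edges now: 8
Compute levels (Kahn BFS):
  sources (in-degree 0): E, F
  process E: level=0
    E->A: in-degree(A)=2, level(A)>=1
  process F: level=0
    F->A: in-degree(A)=1, level(A)>=1
    F->B: in-degree(B)=0, level(B)=1, enqueue
    F->C: in-degree(C)=1, level(C)>=1
    F->D: in-degree(D)=1, level(D)>=1
  process B: level=1
    B->A: in-degree(A)=0, level(A)=2, enqueue
    B->D: in-degree(D)=0, level(D)=2, enqueue
  process A: level=2
  process D: level=2
    D->C: in-degree(C)=0, level(C)=3, enqueue
  process C: level=3
All levels: A:2, B:1, C:3, D:2, E:0, F:0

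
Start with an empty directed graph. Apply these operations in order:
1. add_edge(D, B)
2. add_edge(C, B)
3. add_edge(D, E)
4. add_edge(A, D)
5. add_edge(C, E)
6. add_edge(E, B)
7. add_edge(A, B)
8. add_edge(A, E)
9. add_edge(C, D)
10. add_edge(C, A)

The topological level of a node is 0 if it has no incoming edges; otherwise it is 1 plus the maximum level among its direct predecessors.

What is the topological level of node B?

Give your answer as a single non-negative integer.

Op 1: add_edge(D, B). Edges now: 1
Op 2: add_edge(C, B). Edges now: 2
Op 3: add_edge(D, E). Edges now: 3
Op 4: add_edge(A, D). Edges now: 4
Op 5: add_edge(C, E). Edges now: 5
Op 6: add_edge(E, B). Edges now: 6
Op 7: add_edge(A, B). Edges now: 7
Op 8: add_edge(A, E). Edges now: 8
Op 9: add_edge(C, D). Edges now: 9
Op 10: add_edge(C, A). Edges now: 10
Compute levels (Kahn BFS):
  sources (in-degree 0): C
  process C: level=0
    C->A: in-degree(A)=0, level(A)=1, enqueue
    C->B: in-degree(B)=3, level(B)>=1
    C->D: in-degree(D)=1, level(D)>=1
    C->E: in-degree(E)=2, level(E)>=1
  process A: level=1
    A->B: in-degree(B)=2, level(B)>=2
    A->D: in-degree(D)=0, level(D)=2, enqueue
    A->E: in-degree(E)=1, level(E)>=2
  process D: level=2
    D->B: in-degree(B)=1, level(B)>=3
    D->E: in-degree(E)=0, level(E)=3, enqueue
  process E: level=3
    E->B: in-degree(B)=0, level(B)=4, enqueue
  process B: level=4
All levels: A:1, B:4, C:0, D:2, E:3
level(B) = 4

Answer: 4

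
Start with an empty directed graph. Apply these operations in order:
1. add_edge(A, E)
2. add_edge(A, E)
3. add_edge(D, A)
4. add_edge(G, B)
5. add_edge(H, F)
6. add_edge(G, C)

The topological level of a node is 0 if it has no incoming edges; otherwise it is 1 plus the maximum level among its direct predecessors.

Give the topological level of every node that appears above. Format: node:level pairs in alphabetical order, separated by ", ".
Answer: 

Answer: A:1, B:1, C:1, D:0, E:2, F:1, G:0, H:0

Derivation:
Op 1: add_edge(A, E). Edges now: 1
Op 2: add_edge(A, E) (duplicate, no change). Edges now: 1
Op 3: add_edge(D, A). Edges now: 2
Op 4: add_edge(G, B). Edges now: 3
Op 5: add_edge(H, F). Edges now: 4
Op 6: add_edge(G, C). Edges now: 5
Compute levels (Kahn BFS):
  sources (in-degree 0): D, G, H
  process D: level=0
    D->A: in-degree(A)=0, level(A)=1, enqueue
  process G: level=0
    G->B: in-degree(B)=0, level(B)=1, enqueue
    G->C: in-degree(C)=0, level(C)=1, enqueue
  process H: level=0
    H->F: in-degree(F)=0, level(F)=1, enqueue
  process A: level=1
    A->E: in-degree(E)=0, level(E)=2, enqueue
  process B: level=1
  process C: level=1
  process F: level=1
  process E: level=2
All levels: A:1, B:1, C:1, D:0, E:2, F:1, G:0, H:0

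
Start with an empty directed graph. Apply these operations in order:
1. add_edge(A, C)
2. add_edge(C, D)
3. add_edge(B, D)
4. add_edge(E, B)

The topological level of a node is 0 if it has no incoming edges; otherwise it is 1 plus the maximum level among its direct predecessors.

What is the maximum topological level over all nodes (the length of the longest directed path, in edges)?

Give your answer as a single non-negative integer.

Answer: 2

Derivation:
Op 1: add_edge(A, C). Edges now: 1
Op 2: add_edge(C, D). Edges now: 2
Op 3: add_edge(B, D). Edges now: 3
Op 4: add_edge(E, B). Edges now: 4
Compute levels (Kahn BFS):
  sources (in-degree 0): A, E
  process A: level=0
    A->C: in-degree(C)=0, level(C)=1, enqueue
  process E: level=0
    E->B: in-degree(B)=0, level(B)=1, enqueue
  process C: level=1
    C->D: in-degree(D)=1, level(D)>=2
  process B: level=1
    B->D: in-degree(D)=0, level(D)=2, enqueue
  process D: level=2
All levels: A:0, B:1, C:1, D:2, E:0
max level = 2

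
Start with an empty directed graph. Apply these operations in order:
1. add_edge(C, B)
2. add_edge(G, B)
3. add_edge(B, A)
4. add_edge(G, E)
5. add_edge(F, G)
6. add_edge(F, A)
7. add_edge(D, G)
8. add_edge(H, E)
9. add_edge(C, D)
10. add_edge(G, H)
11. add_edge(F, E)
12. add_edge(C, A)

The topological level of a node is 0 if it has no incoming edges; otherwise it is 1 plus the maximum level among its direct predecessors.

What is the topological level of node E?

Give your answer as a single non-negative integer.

Op 1: add_edge(C, B). Edges now: 1
Op 2: add_edge(G, B). Edges now: 2
Op 3: add_edge(B, A). Edges now: 3
Op 4: add_edge(G, E). Edges now: 4
Op 5: add_edge(F, G). Edges now: 5
Op 6: add_edge(F, A). Edges now: 6
Op 7: add_edge(D, G). Edges now: 7
Op 8: add_edge(H, E). Edges now: 8
Op 9: add_edge(C, D). Edges now: 9
Op 10: add_edge(G, H). Edges now: 10
Op 11: add_edge(F, E). Edges now: 11
Op 12: add_edge(C, A). Edges now: 12
Compute levels (Kahn BFS):
  sources (in-degree 0): C, F
  process C: level=0
    C->A: in-degree(A)=2, level(A)>=1
    C->B: in-degree(B)=1, level(B)>=1
    C->D: in-degree(D)=0, level(D)=1, enqueue
  process F: level=0
    F->A: in-degree(A)=1, level(A)>=1
    F->E: in-degree(E)=2, level(E)>=1
    F->G: in-degree(G)=1, level(G)>=1
  process D: level=1
    D->G: in-degree(G)=0, level(G)=2, enqueue
  process G: level=2
    G->B: in-degree(B)=0, level(B)=3, enqueue
    G->E: in-degree(E)=1, level(E)>=3
    G->H: in-degree(H)=0, level(H)=3, enqueue
  process B: level=3
    B->A: in-degree(A)=0, level(A)=4, enqueue
  process H: level=3
    H->E: in-degree(E)=0, level(E)=4, enqueue
  process A: level=4
  process E: level=4
All levels: A:4, B:3, C:0, D:1, E:4, F:0, G:2, H:3
level(E) = 4

Answer: 4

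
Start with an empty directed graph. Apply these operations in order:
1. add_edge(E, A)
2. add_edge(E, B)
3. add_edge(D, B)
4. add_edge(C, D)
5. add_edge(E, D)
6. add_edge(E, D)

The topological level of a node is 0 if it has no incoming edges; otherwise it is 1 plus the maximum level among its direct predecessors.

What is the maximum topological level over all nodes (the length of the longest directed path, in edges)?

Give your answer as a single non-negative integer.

Answer: 2

Derivation:
Op 1: add_edge(E, A). Edges now: 1
Op 2: add_edge(E, B). Edges now: 2
Op 3: add_edge(D, B). Edges now: 3
Op 4: add_edge(C, D). Edges now: 4
Op 5: add_edge(E, D). Edges now: 5
Op 6: add_edge(E, D) (duplicate, no change). Edges now: 5
Compute levels (Kahn BFS):
  sources (in-degree 0): C, E
  process C: level=0
    C->D: in-degree(D)=1, level(D)>=1
  process E: level=0
    E->A: in-degree(A)=0, level(A)=1, enqueue
    E->B: in-degree(B)=1, level(B)>=1
    E->D: in-degree(D)=0, level(D)=1, enqueue
  process A: level=1
  process D: level=1
    D->B: in-degree(B)=0, level(B)=2, enqueue
  process B: level=2
All levels: A:1, B:2, C:0, D:1, E:0
max level = 2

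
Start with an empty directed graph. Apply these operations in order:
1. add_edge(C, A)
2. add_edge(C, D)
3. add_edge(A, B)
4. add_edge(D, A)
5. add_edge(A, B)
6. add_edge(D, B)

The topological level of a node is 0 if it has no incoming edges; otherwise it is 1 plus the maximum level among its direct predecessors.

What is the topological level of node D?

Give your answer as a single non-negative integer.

Answer: 1

Derivation:
Op 1: add_edge(C, A). Edges now: 1
Op 2: add_edge(C, D). Edges now: 2
Op 3: add_edge(A, B). Edges now: 3
Op 4: add_edge(D, A). Edges now: 4
Op 5: add_edge(A, B) (duplicate, no change). Edges now: 4
Op 6: add_edge(D, B). Edges now: 5
Compute levels (Kahn BFS):
  sources (in-degree 0): C
  process C: level=0
    C->A: in-degree(A)=1, level(A)>=1
    C->D: in-degree(D)=0, level(D)=1, enqueue
  process D: level=1
    D->A: in-degree(A)=0, level(A)=2, enqueue
    D->B: in-degree(B)=1, level(B)>=2
  process A: level=2
    A->B: in-degree(B)=0, level(B)=3, enqueue
  process B: level=3
All levels: A:2, B:3, C:0, D:1
level(D) = 1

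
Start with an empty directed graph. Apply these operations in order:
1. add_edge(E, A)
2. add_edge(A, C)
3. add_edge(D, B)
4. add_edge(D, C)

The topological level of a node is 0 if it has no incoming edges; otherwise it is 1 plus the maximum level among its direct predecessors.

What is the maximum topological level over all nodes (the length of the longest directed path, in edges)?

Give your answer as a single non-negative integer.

Op 1: add_edge(E, A). Edges now: 1
Op 2: add_edge(A, C). Edges now: 2
Op 3: add_edge(D, B). Edges now: 3
Op 4: add_edge(D, C). Edges now: 4
Compute levels (Kahn BFS):
  sources (in-degree 0): D, E
  process D: level=0
    D->B: in-degree(B)=0, level(B)=1, enqueue
    D->C: in-degree(C)=1, level(C)>=1
  process E: level=0
    E->A: in-degree(A)=0, level(A)=1, enqueue
  process B: level=1
  process A: level=1
    A->C: in-degree(C)=0, level(C)=2, enqueue
  process C: level=2
All levels: A:1, B:1, C:2, D:0, E:0
max level = 2

Answer: 2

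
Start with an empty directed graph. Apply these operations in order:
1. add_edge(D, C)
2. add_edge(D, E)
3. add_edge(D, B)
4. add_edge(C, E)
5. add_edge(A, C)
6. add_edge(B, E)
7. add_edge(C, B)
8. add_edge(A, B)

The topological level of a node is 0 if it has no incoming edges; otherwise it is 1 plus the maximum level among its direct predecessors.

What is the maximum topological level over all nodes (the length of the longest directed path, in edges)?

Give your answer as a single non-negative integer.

Op 1: add_edge(D, C). Edges now: 1
Op 2: add_edge(D, E). Edges now: 2
Op 3: add_edge(D, B). Edges now: 3
Op 4: add_edge(C, E). Edges now: 4
Op 5: add_edge(A, C). Edges now: 5
Op 6: add_edge(B, E). Edges now: 6
Op 7: add_edge(C, B). Edges now: 7
Op 8: add_edge(A, B). Edges now: 8
Compute levels (Kahn BFS):
  sources (in-degree 0): A, D
  process A: level=0
    A->B: in-degree(B)=2, level(B)>=1
    A->C: in-degree(C)=1, level(C)>=1
  process D: level=0
    D->B: in-degree(B)=1, level(B)>=1
    D->C: in-degree(C)=0, level(C)=1, enqueue
    D->E: in-degree(E)=2, level(E)>=1
  process C: level=1
    C->B: in-degree(B)=0, level(B)=2, enqueue
    C->E: in-degree(E)=1, level(E)>=2
  process B: level=2
    B->E: in-degree(E)=0, level(E)=3, enqueue
  process E: level=3
All levels: A:0, B:2, C:1, D:0, E:3
max level = 3

Answer: 3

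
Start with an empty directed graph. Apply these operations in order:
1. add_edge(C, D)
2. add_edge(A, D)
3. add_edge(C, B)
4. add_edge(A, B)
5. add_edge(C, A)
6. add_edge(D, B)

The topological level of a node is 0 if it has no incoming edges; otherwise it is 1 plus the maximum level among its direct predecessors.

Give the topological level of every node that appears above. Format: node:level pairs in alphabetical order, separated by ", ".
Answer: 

Answer: A:1, B:3, C:0, D:2

Derivation:
Op 1: add_edge(C, D). Edges now: 1
Op 2: add_edge(A, D). Edges now: 2
Op 3: add_edge(C, B). Edges now: 3
Op 4: add_edge(A, B). Edges now: 4
Op 5: add_edge(C, A). Edges now: 5
Op 6: add_edge(D, B). Edges now: 6
Compute levels (Kahn BFS):
  sources (in-degree 0): C
  process C: level=0
    C->A: in-degree(A)=0, level(A)=1, enqueue
    C->B: in-degree(B)=2, level(B)>=1
    C->D: in-degree(D)=1, level(D)>=1
  process A: level=1
    A->B: in-degree(B)=1, level(B)>=2
    A->D: in-degree(D)=0, level(D)=2, enqueue
  process D: level=2
    D->B: in-degree(B)=0, level(B)=3, enqueue
  process B: level=3
All levels: A:1, B:3, C:0, D:2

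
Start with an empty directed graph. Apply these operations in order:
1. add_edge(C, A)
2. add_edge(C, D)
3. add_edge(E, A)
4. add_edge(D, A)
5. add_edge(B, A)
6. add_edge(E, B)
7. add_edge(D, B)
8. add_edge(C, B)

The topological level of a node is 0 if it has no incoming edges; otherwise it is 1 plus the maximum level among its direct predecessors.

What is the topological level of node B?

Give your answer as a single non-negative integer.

Answer: 2

Derivation:
Op 1: add_edge(C, A). Edges now: 1
Op 2: add_edge(C, D). Edges now: 2
Op 3: add_edge(E, A). Edges now: 3
Op 4: add_edge(D, A). Edges now: 4
Op 5: add_edge(B, A). Edges now: 5
Op 6: add_edge(E, B). Edges now: 6
Op 7: add_edge(D, B). Edges now: 7
Op 8: add_edge(C, B). Edges now: 8
Compute levels (Kahn BFS):
  sources (in-degree 0): C, E
  process C: level=0
    C->A: in-degree(A)=3, level(A)>=1
    C->B: in-degree(B)=2, level(B)>=1
    C->D: in-degree(D)=0, level(D)=1, enqueue
  process E: level=0
    E->A: in-degree(A)=2, level(A)>=1
    E->B: in-degree(B)=1, level(B)>=1
  process D: level=1
    D->A: in-degree(A)=1, level(A)>=2
    D->B: in-degree(B)=0, level(B)=2, enqueue
  process B: level=2
    B->A: in-degree(A)=0, level(A)=3, enqueue
  process A: level=3
All levels: A:3, B:2, C:0, D:1, E:0
level(B) = 2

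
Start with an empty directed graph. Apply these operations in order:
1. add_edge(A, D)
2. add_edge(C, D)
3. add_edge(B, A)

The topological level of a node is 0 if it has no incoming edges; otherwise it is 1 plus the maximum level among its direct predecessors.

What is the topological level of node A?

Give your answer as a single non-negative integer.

Answer: 1

Derivation:
Op 1: add_edge(A, D). Edges now: 1
Op 2: add_edge(C, D). Edges now: 2
Op 3: add_edge(B, A). Edges now: 3
Compute levels (Kahn BFS):
  sources (in-degree 0): B, C
  process B: level=0
    B->A: in-degree(A)=0, level(A)=1, enqueue
  process C: level=0
    C->D: in-degree(D)=1, level(D)>=1
  process A: level=1
    A->D: in-degree(D)=0, level(D)=2, enqueue
  process D: level=2
All levels: A:1, B:0, C:0, D:2
level(A) = 1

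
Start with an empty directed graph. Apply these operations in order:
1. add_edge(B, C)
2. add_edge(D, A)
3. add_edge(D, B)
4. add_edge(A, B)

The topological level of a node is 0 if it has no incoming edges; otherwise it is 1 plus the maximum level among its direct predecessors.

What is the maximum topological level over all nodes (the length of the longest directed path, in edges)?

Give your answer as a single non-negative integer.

Answer: 3

Derivation:
Op 1: add_edge(B, C). Edges now: 1
Op 2: add_edge(D, A). Edges now: 2
Op 3: add_edge(D, B). Edges now: 3
Op 4: add_edge(A, B). Edges now: 4
Compute levels (Kahn BFS):
  sources (in-degree 0): D
  process D: level=0
    D->A: in-degree(A)=0, level(A)=1, enqueue
    D->B: in-degree(B)=1, level(B)>=1
  process A: level=1
    A->B: in-degree(B)=0, level(B)=2, enqueue
  process B: level=2
    B->C: in-degree(C)=0, level(C)=3, enqueue
  process C: level=3
All levels: A:1, B:2, C:3, D:0
max level = 3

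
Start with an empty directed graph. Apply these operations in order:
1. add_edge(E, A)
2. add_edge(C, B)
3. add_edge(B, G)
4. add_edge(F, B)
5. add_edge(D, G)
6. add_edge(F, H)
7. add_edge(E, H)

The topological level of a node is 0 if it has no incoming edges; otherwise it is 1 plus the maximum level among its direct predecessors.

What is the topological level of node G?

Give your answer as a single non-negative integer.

Answer: 2

Derivation:
Op 1: add_edge(E, A). Edges now: 1
Op 2: add_edge(C, B). Edges now: 2
Op 3: add_edge(B, G). Edges now: 3
Op 4: add_edge(F, B). Edges now: 4
Op 5: add_edge(D, G). Edges now: 5
Op 6: add_edge(F, H). Edges now: 6
Op 7: add_edge(E, H). Edges now: 7
Compute levels (Kahn BFS):
  sources (in-degree 0): C, D, E, F
  process C: level=0
    C->B: in-degree(B)=1, level(B)>=1
  process D: level=0
    D->G: in-degree(G)=1, level(G)>=1
  process E: level=0
    E->A: in-degree(A)=0, level(A)=1, enqueue
    E->H: in-degree(H)=1, level(H)>=1
  process F: level=0
    F->B: in-degree(B)=0, level(B)=1, enqueue
    F->H: in-degree(H)=0, level(H)=1, enqueue
  process A: level=1
  process B: level=1
    B->G: in-degree(G)=0, level(G)=2, enqueue
  process H: level=1
  process G: level=2
All levels: A:1, B:1, C:0, D:0, E:0, F:0, G:2, H:1
level(G) = 2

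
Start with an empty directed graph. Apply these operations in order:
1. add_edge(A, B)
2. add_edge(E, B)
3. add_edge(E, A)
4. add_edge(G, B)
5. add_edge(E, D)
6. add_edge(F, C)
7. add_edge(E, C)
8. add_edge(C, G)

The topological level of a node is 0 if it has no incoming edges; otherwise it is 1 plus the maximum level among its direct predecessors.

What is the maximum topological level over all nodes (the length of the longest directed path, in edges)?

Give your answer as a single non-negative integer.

Op 1: add_edge(A, B). Edges now: 1
Op 2: add_edge(E, B). Edges now: 2
Op 3: add_edge(E, A). Edges now: 3
Op 4: add_edge(G, B). Edges now: 4
Op 5: add_edge(E, D). Edges now: 5
Op 6: add_edge(F, C). Edges now: 6
Op 7: add_edge(E, C). Edges now: 7
Op 8: add_edge(C, G). Edges now: 8
Compute levels (Kahn BFS):
  sources (in-degree 0): E, F
  process E: level=0
    E->A: in-degree(A)=0, level(A)=1, enqueue
    E->B: in-degree(B)=2, level(B)>=1
    E->C: in-degree(C)=1, level(C)>=1
    E->D: in-degree(D)=0, level(D)=1, enqueue
  process F: level=0
    F->C: in-degree(C)=0, level(C)=1, enqueue
  process A: level=1
    A->B: in-degree(B)=1, level(B)>=2
  process D: level=1
  process C: level=1
    C->G: in-degree(G)=0, level(G)=2, enqueue
  process G: level=2
    G->B: in-degree(B)=0, level(B)=3, enqueue
  process B: level=3
All levels: A:1, B:3, C:1, D:1, E:0, F:0, G:2
max level = 3

Answer: 3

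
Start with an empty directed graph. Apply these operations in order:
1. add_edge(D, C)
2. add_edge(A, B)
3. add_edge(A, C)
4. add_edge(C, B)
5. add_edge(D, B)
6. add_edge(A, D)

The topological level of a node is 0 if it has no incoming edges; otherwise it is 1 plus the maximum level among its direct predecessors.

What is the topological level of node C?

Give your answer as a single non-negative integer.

Op 1: add_edge(D, C). Edges now: 1
Op 2: add_edge(A, B). Edges now: 2
Op 3: add_edge(A, C). Edges now: 3
Op 4: add_edge(C, B). Edges now: 4
Op 5: add_edge(D, B). Edges now: 5
Op 6: add_edge(A, D). Edges now: 6
Compute levels (Kahn BFS):
  sources (in-degree 0): A
  process A: level=0
    A->B: in-degree(B)=2, level(B)>=1
    A->C: in-degree(C)=1, level(C)>=1
    A->D: in-degree(D)=0, level(D)=1, enqueue
  process D: level=1
    D->B: in-degree(B)=1, level(B)>=2
    D->C: in-degree(C)=0, level(C)=2, enqueue
  process C: level=2
    C->B: in-degree(B)=0, level(B)=3, enqueue
  process B: level=3
All levels: A:0, B:3, C:2, D:1
level(C) = 2

Answer: 2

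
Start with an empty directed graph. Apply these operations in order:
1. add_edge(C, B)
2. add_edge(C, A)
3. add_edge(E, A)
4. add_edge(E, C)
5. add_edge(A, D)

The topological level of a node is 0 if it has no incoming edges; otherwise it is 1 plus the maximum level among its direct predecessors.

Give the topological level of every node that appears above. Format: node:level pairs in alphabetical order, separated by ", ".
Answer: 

Answer: A:2, B:2, C:1, D:3, E:0

Derivation:
Op 1: add_edge(C, B). Edges now: 1
Op 2: add_edge(C, A). Edges now: 2
Op 3: add_edge(E, A). Edges now: 3
Op 4: add_edge(E, C). Edges now: 4
Op 5: add_edge(A, D). Edges now: 5
Compute levels (Kahn BFS):
  sources (in-degree 0): E
  process E: level=0
    E->A: in-degree(A)=1, level(A)>=1
    E->C: in-degree(C)=0, level(C)=1, enqueue
  process C: level=1
    C->A: in-degree(A)=0, level(A)=2, enqueue
    C->B: in-degree(B)=0, level(B)=2, enqueue
  process A: level=2
    A->D: in-degree(D)=0, level(D)=3, enqueue
  process B: level=2
  process D: level=3
All levels: A:2, B:2, C:1, D:3, E:0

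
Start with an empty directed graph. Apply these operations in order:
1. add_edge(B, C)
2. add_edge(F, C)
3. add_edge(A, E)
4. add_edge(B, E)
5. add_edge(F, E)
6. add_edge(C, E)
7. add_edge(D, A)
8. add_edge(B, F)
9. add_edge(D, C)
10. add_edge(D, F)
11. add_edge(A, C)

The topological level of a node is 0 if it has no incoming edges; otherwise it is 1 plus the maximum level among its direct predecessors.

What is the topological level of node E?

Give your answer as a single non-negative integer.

Op 1: add_edge(B, C). Edges now: 1
Op 2: add_edge(F, C). Edges now: 2
Op 3: add_edge(A, E). Edges now: 3
Op 4: add_edge(B, E). Edges now: 4
Op 5: add_edge(F, E). Edges now: 5
Op 6: add_edge(C, E). Edges now: 6
Op 7: add_edge(D, A). Edges now: 7
Op 8: add_edge(B, F). Edges now: 8
Op 9: add_edge(D, C). Edges now: 9
Op 10: add_edge(D, F). Edges now: 10
Op 11: add_edge(A, C). Edges now: 11
Compute levels (Kahn BFS):
  sources (in-degree 0): B, D
  process B: level=0
    B->C: in-degree(C)=3, level(C)>=1
    B->E: in-degree(E)=3, level(E)>=1
    B->F: in-degree(F)=1, level(F)>=1
  process D: level=0
    D->A: in-degree(A)=0, level(A)=1, enqueue
    D->C: in-degree(C)=2, level(C)>=1
    D->F: in-degree(F)=0, level(F)=1, enqueue
  process A: level=1
    A->C: in-degree(C)=1, level(C)>=2
    A->E: in-degree(E)=2, level(E)>=2
  process F: level=1
    F->C: in-degree(C)=0, level(C)=2, enqueue
    F->E: in-degree(E)=1, level(E)>=2
  process C: level=2
    C->E: in-degree(E)=0, level(E)=3, enqueue
  process E: level=3
All levels: A:1, B:0, C:2, D:0, E:3, F:1
level(E) = 3

Answer: 3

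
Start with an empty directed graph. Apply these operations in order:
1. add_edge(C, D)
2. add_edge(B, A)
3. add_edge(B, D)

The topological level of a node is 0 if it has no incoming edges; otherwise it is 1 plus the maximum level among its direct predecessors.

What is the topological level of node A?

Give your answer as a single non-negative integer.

Answer: 1

Derivation:
Op 1: add_edge(C, D). Edges now: 1
Op 2: add_edge(B, A). Edges now: 2
Op 3: add_edge(B, D). Edges now: 3
Compute levels (Kahn BFS):
  sources (in-degree 0): B, C
  process B: level=0
    B->A: in-degree(A)=0, level(A)=1, enqueue
    B->D: in-degree(D)=1, level(D)>=1
  process C: level=0
    C->D: in-degree(D)=0, level(D)=1, enqueue
  process A: level=1
  process D: level=1
All levels: A:1, B:0, C:0, D:1
level(A) = 1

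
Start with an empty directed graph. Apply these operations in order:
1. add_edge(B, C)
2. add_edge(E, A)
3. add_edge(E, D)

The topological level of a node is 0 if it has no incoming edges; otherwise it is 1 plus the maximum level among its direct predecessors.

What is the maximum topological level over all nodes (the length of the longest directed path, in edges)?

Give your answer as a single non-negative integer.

Op 1: add_edge(B, C). Edges now: 1
Op 2: add_edge(E, A). Edges now: 2
Op 3: add_edge(E, D). Edges now: 3
Compute levels (Kahn BFS):
  sources (in-degree 0): B, E
  process B: level=0
    B->C: in-degree(C)=0, level(C)=1, enqueue
  process E: level=0
    E->A: in-degree(A)=0, level(A)=1, enqueue
    E->D: in-degree(D)=0, level(D)=1, enqueue
  process C: level=1
  process A: level=1
  process D: level=1
All levels: A:1, B:0, C:1, D:1, E:0
max level = 1

Answer: 1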